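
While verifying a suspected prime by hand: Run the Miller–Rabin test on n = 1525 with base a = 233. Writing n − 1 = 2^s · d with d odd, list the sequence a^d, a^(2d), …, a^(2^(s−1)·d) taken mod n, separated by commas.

n − 1 = 1524 = 2^2 · 381, so s = 2 and d = 381.
x_0 = 233^381 mod 1525 = 233.
x_1 = 233^2 mod 1525 = 914.

233, 914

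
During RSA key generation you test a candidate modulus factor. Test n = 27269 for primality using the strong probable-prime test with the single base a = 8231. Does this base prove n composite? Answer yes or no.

yes

n − 1 = 27268 = 2^2 · 6817, so s = 2 and d = 6817.
Repeated squaring mod 27269: 8231^1 ≡ 8231, 8231^2 ≡ 13165, 8231^4 ≡ 22730, 8231^8 ≡ 14426, 8231^16 ≡ 19737, 8231^32 ≡ 11504, 8231^64 ≡ 5559, 8231^128 ≡ 6704, 8231^256 ≡ 4304, 8231^512 ≡ 8765, 8231^1024 ≡ 8452, 8231^2048 ≡ 18793, 8231^4096 ≡ 16030.
6817 = 4096 + 2048 + 512 + 128 + 32 + 1, so 8231^6817 ≡ 16030·18793·8765·6704·11504·8231 ≡ 10580 (mod 27269).
x_0 = 8231^6817 mod 27269 = 10580.
x_0 is neither 1 nor 27268, so continue squaring.
x_1 = 10580^2 mod 27269 = 24424.
Reached i = s−1 = 1 without hitting −1: 8231 is a Miller–Rabin witness and 27269 is composite.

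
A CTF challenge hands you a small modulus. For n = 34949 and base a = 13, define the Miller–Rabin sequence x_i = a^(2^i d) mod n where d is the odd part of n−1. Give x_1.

n − 1 = 34948 = 2^2 · 8737, so s = 2 and d = 8737.
x_0 = 13^8737 mod 34949 = 24584.
x_1 = 24584^2 mod 34949 = 34948.

34948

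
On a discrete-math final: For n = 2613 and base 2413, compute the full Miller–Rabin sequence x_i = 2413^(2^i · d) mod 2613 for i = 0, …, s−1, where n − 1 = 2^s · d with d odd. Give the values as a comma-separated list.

n − 1 = 2612 = 2^2 · 653, so s = 2 and d = 653.
x_0 = 2413^653 mod 2613 = 2413.
x_1 = 2413^2 mod 2613 = 805.

2413, 805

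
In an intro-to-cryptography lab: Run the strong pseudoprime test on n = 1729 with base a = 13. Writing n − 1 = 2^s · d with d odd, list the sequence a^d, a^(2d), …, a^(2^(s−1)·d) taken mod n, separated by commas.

n − 1 = 1728 = 2^6 · 27, so s = 6 and d = 27.
x_0 = 13^27 mod 1729 = 1196.
x_1 = 1196^2 mod 1729 = 533.
x_2 = 533^2 mod 1729 = 533.
x_3 = 533^2 mod 1729 = 533.
x_4 = 533^2 mod 1729 = 533.
x_5 = 533^2 mod 1729 = 533.

1196, 533, 533, 533, 533, 533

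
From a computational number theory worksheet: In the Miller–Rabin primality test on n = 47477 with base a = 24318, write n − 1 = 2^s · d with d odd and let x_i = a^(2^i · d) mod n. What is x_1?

n − 1 = 47476 = 2^2 · 11869, so s = 2 and d = 11869.
x_0 = 24318^11869 mod 47477 = 14071.
x_1 = 14071^2 mod 47477 = 13951.

13951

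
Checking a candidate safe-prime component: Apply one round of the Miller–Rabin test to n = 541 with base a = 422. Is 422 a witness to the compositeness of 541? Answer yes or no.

n − 1 = 540 = 2^2 · 135, so s = 2 and d = 135.
x_0 = 422^135 mod 541 = 489.
x_0 is neither 1 nor 540, so continue squaring.
x_1 = 489^2 mod 541 = 540.
x_1 ≡ −1, so 422 is not a witness.

no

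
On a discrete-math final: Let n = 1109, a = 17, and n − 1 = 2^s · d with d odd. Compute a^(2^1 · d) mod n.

n − 1 = 1108 = 2^2 · 277, so s = 2 and d = 277.
x_0 = 17^277 mod 1109 = 1108.
x_1 = 1108^2 mod 1109 = 1.

1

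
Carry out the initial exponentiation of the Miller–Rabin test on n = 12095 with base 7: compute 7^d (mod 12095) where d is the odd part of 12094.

5388

n − 1 = 12094 = 2^1 · 6047, so s = 1 and d = 6047.
Repeated squaring mod 12095: 7^1 ≡ 7, 7^2 ≡ 49, 7^4 ≡ 2401, 7^8 ≡ 7581, 7^16 ≡ 8216, 7^32 ≡ 461, 7^64 ≡ 6906, 7^128 ≡ 2251, 7^256 ≡ 11291, 7^512 ≡ 5381, 7^1024 ≡ 11826, 7^2048 ≡ 11886, 7^4096 ≡ 7396.
6047 = 4096 + 1024 + 512 + 256 + 128 + 16 + 8 + 4 + 2 + 1, so 7^6047 ≡ 7396·11826·5381·11291·2251·8216·7581·2401·49·7 ≡ 5388 (mod 12095).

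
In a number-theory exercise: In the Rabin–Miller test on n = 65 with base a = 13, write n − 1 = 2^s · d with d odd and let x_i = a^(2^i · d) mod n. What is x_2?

26

n − 1 = 64 = 2^6 · 1, so s = 6 and d = 1.
x_0 = 13^1 mod 65 = 13.
x_1 = 13^2 mod 65 = 39.
x_2 = 39^2 mod 65 = 26.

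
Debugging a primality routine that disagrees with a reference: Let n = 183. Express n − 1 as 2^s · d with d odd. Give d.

Halving: 182 → 91; 91 is odd.
So 182 = 2^1 · 91.

91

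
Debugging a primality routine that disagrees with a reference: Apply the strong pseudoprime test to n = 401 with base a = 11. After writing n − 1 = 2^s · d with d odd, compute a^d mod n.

45

n − 1 = 400 = 2^4 · 25, so s = 4 and d = 25.
11^25 mod 401 = 45.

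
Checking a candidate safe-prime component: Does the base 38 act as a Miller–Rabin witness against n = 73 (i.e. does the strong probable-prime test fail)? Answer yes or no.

no

n − 1 = 72 = 2^3 · 9, so s = 3 and d = 9.
x_0 = 38^9 mod 73 = 46.
x_0 is neither 1 nor 72, so continue squaring.
x_1 = 46^2 mod 73 = 72.
x_1 ≡ −1, so 38 is not a witness.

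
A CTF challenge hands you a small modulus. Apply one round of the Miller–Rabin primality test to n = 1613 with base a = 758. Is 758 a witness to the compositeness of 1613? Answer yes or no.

n − 1 = 1612 = 2^2 · 403, so s = 2 and d = 403.
x_0 = 758^403 mod 1613 = 1486.
x_0 is neither 1 nor 1612, so continue squaring.
x_1 = 1486^2 mod 1613 = 1612.
x_1 ≡ −1, so 758 is not a witness.

no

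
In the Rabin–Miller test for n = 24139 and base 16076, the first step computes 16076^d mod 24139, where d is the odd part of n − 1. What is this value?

23539

n − 1 = 24138 = 2^1 · 12069, so s = 1 and d = 12069.
Repeated squaring mod 24139: 16076^1 ≡ 16076, 16076^2 ≡ 5642, 16076^4 ≡ 16962, 16076^8 ≡ 20842, 16076^16 ≡ 7659, 16076^32 ≡ 2511, 16076^64 ≡ 4842, 16076^128 ≡ 5995, 16076^256 ≡ 21193, 16076^512 ≡ 13015, 16076^1024 ≡ 6862, 16076^2048 ≡ 15994, 16076^4096 ≡ 7053, 16076^8192 ≡ 18469.
12069 = 8192 + 2048 + 1024 + 512 + 256 + 32 + 4 + 1, so 16076^12069 ≡ 18469·15994·6862·13015·21193·2511·16962·16076 ≡ 23539 (mod 24139).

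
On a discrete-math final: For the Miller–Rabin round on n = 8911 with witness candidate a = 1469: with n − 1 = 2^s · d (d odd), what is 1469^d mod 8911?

2547

n − 1 = 8910 = 2^1 · 4455, so s = 1 and d = 4455.
1469^4455 mod 8911 = 2547.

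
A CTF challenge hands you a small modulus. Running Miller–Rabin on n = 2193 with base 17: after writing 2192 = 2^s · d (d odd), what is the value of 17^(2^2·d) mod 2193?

289

n − 1 = 2192 = 2^4 · 137, so s = 4 and d = 137.
x_0 = 17^137 mod 2193 = 884.
x_1 = 884^2 mod 2193 = 748.
x_2 = 748^2 mod 2193 = 289.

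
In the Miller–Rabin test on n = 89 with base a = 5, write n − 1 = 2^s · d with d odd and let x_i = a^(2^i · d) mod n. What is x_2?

n − 1 = 88 = 2^3 · 11, so s = 3 and d = 11.
Repeated squaring mod 89: 5^1 ≡ 5, 5^2 ≡ 25, 5^4 ≡ 2, 5^8 ≡ 4.
11 = 8 + 2 + 1, so 5^11 ≡ 4·25·5 ≡ 55 (mod 89).
x_0 = 55.
x_1 = 55^2 mod 89 = 88.
x_2 = 88^2 mod 89 = 1.

1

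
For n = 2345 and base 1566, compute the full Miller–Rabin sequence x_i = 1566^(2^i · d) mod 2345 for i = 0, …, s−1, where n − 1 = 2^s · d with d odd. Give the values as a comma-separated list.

1081, 751, 1201

n − 1 = 2344 = 2^3 · 293, so s = 3 and d = 293.
x_0 = 1566^293 mod 2345 = 1081.
x_1 = 1081^2 mod 2345 = 751.
x_2 = 751^2 mod 2345 = 1201.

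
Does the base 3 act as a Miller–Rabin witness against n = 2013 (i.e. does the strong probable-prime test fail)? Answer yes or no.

n − 1 = 2012 = 2^2 · 503, so s = 2 and d = 503.
Repeated squaring mod 2013: 3^1 ≡ 3, 3^2 ≡ 9, 3^4 ≡ 81, 3^8 ≡ 522, 3^16 ≡ 729, 3^32 ≡ 9, 3^64 ≡ 81, 3^128 ≡ 522, 3^256 ≡ 729.
503 = 256 + 128 + 64 + 32 + 16 + 4 + 2 + 1, so 3^503 ≡ 729·522·81·9·729·81·9·3 ≡ 27 (mod 2013).
x_0 = 3^503 mod 2013 = 27.
x_0 is neither 1 nor 2012, so continue squaring.
x_1 = 27^2 mod 2013 = 729.
Reached i = s−1 = 1 without hitting −1: 3 is a Miller–Rabin witness and 2013 is composite.

yes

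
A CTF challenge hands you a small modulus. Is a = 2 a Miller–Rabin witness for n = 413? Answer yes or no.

n − 1 = 412 = 2^2 · 103, so s = 2 and d = 103.
x_0 = 2^103 mod 413 = 72.
x_0 is neither 1 nor 412, so continue squaring.
x_1 = 72^2 mod 413 = 228.
Reached i = s−1 = 1 without hitting −1: 2 is a Miller–Rabin witness and 413 is composite.

yes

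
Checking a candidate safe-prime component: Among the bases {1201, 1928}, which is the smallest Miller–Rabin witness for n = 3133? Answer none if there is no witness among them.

n − 1 = 3132 = 2^2 · 783, so s = 2 and d = 783.
Base 1201: x_0 = 1201^783 mod 3133 = 177. x_0 is neither 1 nor 3132, so continue squaring. x_1 = 177^2 mod 3133 = 3132. x_1 ≡ −1, so 1201 is not a witness.
Base 1928: x_0 = 1928^783 mod 3133 = 2651. x_0 is neither 1 nor 3132, so continue squaring. x_1 = 2651^2 mod 3133 = 482. Reached i = s−1 = 1 without hitting −1: 1928 is a Miller–Rabin witness and 3133 is composite.
The smallest witness among the given bases is 1928.

1928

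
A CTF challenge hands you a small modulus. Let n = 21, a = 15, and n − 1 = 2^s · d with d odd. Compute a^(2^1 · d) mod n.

15

n − 1 = 20 = 2^2 · 5, so s = 2 and d = 5.
x_0 = 15^5 mod 21 = 15.
x_1 = 15^2 mod 21 = 15.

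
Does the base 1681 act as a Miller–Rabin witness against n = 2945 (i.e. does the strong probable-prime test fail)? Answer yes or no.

n − 1 = 2944 = 2^7 · 23, so s = 7 and d = 23.
By repeated squaring, 1681^23 ≡ 2676 (mod 2945).
x_0 = 1681^23 mod 2945 = 2676.
x_0 is neither 1 nor 2944, so continue squaring.
x_1 = 2676^2 mod 2945 = 1681.
x_2 = 1681^2 mod 2945 = 1506.
x_3 = 1506^2 mod 2945 = 386.
x_4 = 386^2 mod 2945 = 1746.
x_5 = 1746^2 mod 2945 = 441.
x_6 = 441^2 mod 2945 = 111.
Reached i = s−1 = 6 without hitting −1: 1681 is a Miller–Rabin witness and 2945 is composite.

yes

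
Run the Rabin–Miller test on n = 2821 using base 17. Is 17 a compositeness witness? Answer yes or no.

no

n − 1 = 2820 = 2^2 · 705, so s = 2 and d = 705.
Repeated squaring mod 2821: 17^1 ≡ 17, 17^2 ≡ 289, 17^4 ≡ 1712, 17^8 ≡ 2746, 17^16 ≡ 2804, 17^32 ≡ 289, 17^64 ≡ 1712, 17^128 ≡ 2746, 17^256 ≡ 2804, 17^512 ≡ 289.
705 = 512 + 128 + 64 + 1, so 17^705 ≡ 289·2746·1712·17 ≡ 2820 (mod 2821).
x_0 = 17^705 mod 2821 = 2820.
x_0 = 2820 ≡ −1, so 17 is not a witness.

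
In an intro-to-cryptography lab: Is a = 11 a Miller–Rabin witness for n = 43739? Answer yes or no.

no

n − 1 = 43738 = 2^1 · 21869, so s = 1 and d = 21869.
x_0 = 11^21869 mod 43739 = 43738.
x_0 = 43738 ≡ −1, so 11 is not a witness.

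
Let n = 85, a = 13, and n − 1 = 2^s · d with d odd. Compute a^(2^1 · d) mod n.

84

n − 1 = 84 = 2^2 · 21, so s = 2 and d = 21.
x_0 = 13^21 mod 85 = 13.
x_1 = 13^2 mod 85 = 84.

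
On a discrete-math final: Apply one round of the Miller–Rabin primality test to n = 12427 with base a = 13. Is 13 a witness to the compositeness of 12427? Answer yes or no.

n − 1 = 12426 = 2^1 · 6213, so s = 1 and d = 6213.
x_0 = 13^6213 mod 12427 = 3838.
x_0 ∉ {1, 12426} and s = 1, so 13 is a Miller–Rabin witness and 12427 is composite.

yes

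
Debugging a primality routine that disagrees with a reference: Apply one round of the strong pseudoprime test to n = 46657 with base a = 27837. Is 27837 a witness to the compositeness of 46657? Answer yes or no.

n − 1 = 46656 = 2^6 · 729, so s = 6 and d = 729.
x_0 = 27837^729 mod 46657 = 13844.
x_0 is neither 1 nor 46656, so continue squaring.
x_1 = 13844^2 mod 46657 = 36037.
x_2 = 36037^2 mod 46657 = 14431.
x_3 = 14431^2 mod 46657 = 23570.
x_4 = 23570^2 mod 46657 = 1.
x_4 = 1 but x_3 ≠ ±1, a nontrivial square root of 1 — 27837 is a witness and 46657 is composite.

yes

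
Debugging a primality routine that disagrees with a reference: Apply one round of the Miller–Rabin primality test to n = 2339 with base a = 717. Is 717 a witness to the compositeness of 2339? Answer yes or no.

no

n − 1 = 2338 = 2^1 · 1169, so s = 1 and d = 1169.
x_0 = 717^1169 mod 2339 = 1.
x_0 = 1, so 717 is not a witness.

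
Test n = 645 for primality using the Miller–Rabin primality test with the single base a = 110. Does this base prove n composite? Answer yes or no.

n − 1 = 644 = 2^2 · 161, so s = 2 and d = 161.
x_0 = 110^161 mod 645 = 380.
x_0 is neither 1 nor 644, so continue squaring.
x_1 = 380^2 mod 645 = 565.
Reached i = s−1 = 1 without hitting −1: 110 is a Miller–Rabin witness and 645 is composite.

yes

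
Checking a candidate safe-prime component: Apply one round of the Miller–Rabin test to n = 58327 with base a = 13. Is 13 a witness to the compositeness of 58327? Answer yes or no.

yes

n − 1 = 58326 = 2^1 · 29163, so s = 1 and d = 29163.
x_0 = 13^29163 mod 58327 = 23294.
x_0 ∉ {1, 58326} and s = 1, so 13 is a Miller–Rabin witness and 58327 is composite.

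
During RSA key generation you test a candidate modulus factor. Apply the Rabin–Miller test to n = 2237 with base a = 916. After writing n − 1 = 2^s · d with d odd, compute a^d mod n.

n − 1 = 2236 = 2^2 · 559, so s = 2 and d = 559.
Repeated squaring mod 2237: 916^1 ≡ 916, 916^2 ≡ 181, 916^4 ≡ 1443, 916^8 ≡ 1839, 916^16 ≡ 1814, 916^32 ≡ 2206, 916^64 ≡ 961, 916^128 ≡ 1877, 916^256 ≡ 2091, 916^512 ≡ 1183.
559 = 512 + 32 + 8 + 4 + 2 + 1, so 916^559 ≡ 1183·2206·1839·1443·181·916 ≡ 2236 (mod 2237).

2236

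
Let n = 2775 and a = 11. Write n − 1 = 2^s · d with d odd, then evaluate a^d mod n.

1121

n − 1 = 2774 = 2^1 · 1387, so s = 1 and d = 1387.
Repeated squaring mod 2775: 11^1 ≡ 11, 11^2 ≡ 121, 11^4 ≡ 766, 11^8 ≡ 1231, 11^16 ≡ 211, 11^32 ≡ 121, 11^64 ≡ 766, 11^128 ≡ 1231, 11^256 ≡ 211, 11^512 ≡ 121, 11^1024 ≡ 766.
1387 = 1024 + 256 + 64 + 32 + 8 + 2 + 1, so 11^1387 ≡ 766·211·766·121·1231·121·11 ≡ 1121 (mod 2775).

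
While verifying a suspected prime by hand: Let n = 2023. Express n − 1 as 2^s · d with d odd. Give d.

Halving: 2022 → 1011; 1011 is odd.
So 2022 = 2^1 · 1011.

1011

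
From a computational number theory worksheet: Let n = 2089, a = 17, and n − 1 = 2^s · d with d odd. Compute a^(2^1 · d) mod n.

n − 1 = 2088 = 2^3 · 261, so s = 3 and d = 261.
Repeated squaring mod 2089: 17^1 ≡ 17, 17^2 ≡ 289, 17^4 ≡ 2050, 17^8 ≡ 1521, 17^16 ≡ 918, 17^32 ≡ 857, 17^64 ≡ 1210, 17^128 ≡ 1800, 17^256 ≡ 2050.
261 = 256 + 4 + 1, so 17^261 ≡ 2050·2050·17 ≡ 789 (mod 2089).
x_0 = 789.
x_1 = 789^2 mod 2089 = 2088.

2088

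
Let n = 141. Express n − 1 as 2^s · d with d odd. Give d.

Halving: 140 → 70 → 35; 35 is odd.
So 140 = 2^2 · 35.

35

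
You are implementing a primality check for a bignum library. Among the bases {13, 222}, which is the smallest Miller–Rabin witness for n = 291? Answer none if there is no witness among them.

13

n − 1 = 290 = 2^1 · 145, so s = 1 and d = 145.
Base 13: x_0 = 13^145 mod 291 = 181. x_0 ∉ {1, 290} and s = 1, so 13 is a Miller–Rabin witness and 291 is composite.
Base 222: x_0 = 222^145 mod 291 = 69. x_0 ∉ {1, 290} and s = 1, so 222 is a Miller–Rabin witness and 291 is composite.
The smallest witness among the given bases is 13.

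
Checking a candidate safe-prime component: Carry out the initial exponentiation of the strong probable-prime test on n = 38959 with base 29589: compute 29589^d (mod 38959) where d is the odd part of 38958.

38958

n − 1 = 38958 = 2^1 · 19479, so s = 1 and d = 19479.
Repeated squaring mod 38959: 29589^1 ≡ 29589, 29589^2 ≡ 22273, 29589^4 ≡ 21582, 29589^8 ≡ 27879, 29589^16 ≡ 6591, 29589^32 ≡ 1996, 29589^64 ≡ 10198, 29589^128 ≡ 17633, 29589^256 ≡ 29869, 29589^512 ≡ 35020, 29589^1024 ≡ 10039, 29589^2048 ≡ 33547, 29589^4096 ≡ 31535, 29589^8192 ≡ 27750, 29589^16384 ≡ 37865.
19479 = 16384 + 2048 + 1024 + 16 + 4 + 2 + 1, so 29589^19479 ≡ 37865·33547·10039·6591·21582·22273·29589 ≡ 38958 (mod 38959).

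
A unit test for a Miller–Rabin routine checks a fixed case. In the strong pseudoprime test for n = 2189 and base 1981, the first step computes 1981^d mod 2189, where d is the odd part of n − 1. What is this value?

243

n − 1 = 2188 = 2^2 · 547, so s = 2 and d = 547.
Repeated squaring mod 2189: 1981^1 ≡ 1981, 1981^2 ≡ 1673, 1981^4 ≡ 1387, 1981^8 ≡ 1827, 1981^16 ≡ 1893, 1981^32 ≡ 56, 1981^64 ≡ 947, 1981^128 ≡ 1508, 1981^256 ≡ 1882, 1981^512 ≡ 122.
547 = 512 + 32 + 2 + 1, so 1981^547 ≡ 122·56·1673·1981 ≡ 243 (mod 2189).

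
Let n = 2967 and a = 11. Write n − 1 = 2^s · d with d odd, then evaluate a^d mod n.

n − 1 = 2966 = 2^1 · 1483, so s = 1 and d = 1483.
11^1483 mod 2967 = 2756.

2756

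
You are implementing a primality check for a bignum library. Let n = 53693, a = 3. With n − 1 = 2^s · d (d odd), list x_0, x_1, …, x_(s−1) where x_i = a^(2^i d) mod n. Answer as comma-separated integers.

47970, 53692

n − 1 = 53692 = 2^2 · 13423, so s = 2 and d = 13423.
x_0 = 3^13423 mod 53693 = 47970.
x_1 = 47970^2 mod 53693 = 53692.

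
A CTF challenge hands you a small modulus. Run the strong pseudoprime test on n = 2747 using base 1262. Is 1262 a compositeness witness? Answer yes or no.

n − 1 = 2746 = 2^1 · 1373, so s = 1 and d = 1373.
x_0 = 1262^1373 mod 2747 = 2451.
x_0 ∉ {1, 2746} and s = 1, so 1262 is a Miller–Rabin witness and 2747 is composite.

yes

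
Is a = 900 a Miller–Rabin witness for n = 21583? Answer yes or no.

n − 1 = 21582 = 2^1 · 10791, so s = 1 and d = 10791.
x_0 = 900^10791 mod 21583 = 6810.
x_0 ∉ {1, 21582} and s = 1, so 900 is a Miller–Rabin witness and 21583 is composite.

yes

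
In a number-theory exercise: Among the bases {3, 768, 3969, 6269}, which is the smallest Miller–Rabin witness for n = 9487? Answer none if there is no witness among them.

n − 1 = 9486 = 2^1 · 4743, so s = 1 and d = 4743.
Base 3: x_0 = 3^4743 mod 9487 = 3943. x_0 ∉ {1, 9486} and s = 1, so 3 is a Miller–Rabin witness and 9487 is composite.
Base 768: x_0 = 768^4743 mod 9487 = 8123. x_0 ∉ {1, 9486} and s = 1, so 768 is a Miller–Rabin witness and 9487 is composite.
Base 3969: x_0 = 3969^4743 mod 9487 = 7289. x_0 ∉ {1, 9486} and s = 1, so 3969 is a Miller–Rabin witness and 9487 is composite.
Base 6269: x_0 = 6269^4743 mod 9487 = 4077. x_0 ∉ {1, 9486} and s = 1, so 6269 is a Miller–Rabin witness and 9487 is composite.
The smallest witness among the given bases is 3.

3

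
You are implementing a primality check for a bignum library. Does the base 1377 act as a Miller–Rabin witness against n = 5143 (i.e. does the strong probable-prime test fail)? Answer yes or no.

yes

n − 1 = 5142 = 2^1 · 2571, so s = 1 and d = 2571.
x_0 = 1377^2571 mod 5143 = 4064.
x_0 ∉ {1, 5142} and s = 1, so 1377 is a Miller–Rabin witness and 5143 is composite.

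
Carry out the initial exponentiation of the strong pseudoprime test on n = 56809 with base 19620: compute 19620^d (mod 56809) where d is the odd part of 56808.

n − 1 = 56808 = 2^3 · 7101, so s = 3 and d = 7101.
19620^7101 mod 56809 = 56808.

56808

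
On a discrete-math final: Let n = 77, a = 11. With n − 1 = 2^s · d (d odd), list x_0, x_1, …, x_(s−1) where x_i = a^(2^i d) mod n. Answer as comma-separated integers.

n − 1 = 76 = 2^2 · 19, so s = 2 and d = 19.
x_0 = 11^19 mod 77 = 11.
x_1 = 11^2 mod 77 = 44.

11, 44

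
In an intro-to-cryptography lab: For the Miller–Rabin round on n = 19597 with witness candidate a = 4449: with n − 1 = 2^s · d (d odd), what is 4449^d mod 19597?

1

n − 1 = 19596 = 2^2 · 4899, so s = 2 and d = 4899.
By repeated squaring, 4449^4899 ≡ 1 (mod 19597).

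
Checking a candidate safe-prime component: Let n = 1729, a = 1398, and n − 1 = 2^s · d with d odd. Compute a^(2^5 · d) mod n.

n − 1 = 1728 = 2^6 · 27, so s = 6 and d = 27.
Repeated squaring mod 1729: 1398^1 ≡ 1398, 1398^2 ≡ 634, 1398^4 ≡ 828, 1398^8 ≡ 900, 1398^16 ≡ 828.
27 = 16 + 8 + 2 + 1, so 1398^27 ≡ 828·900·634·1398 ≡ 1084 (mod 1729).
x_0 = 1084.
x_1 = 1084^2 mod 1729 = 1065.
x_2 = 1065^2 mod 1729 = 1.
x_3 = 1^2 mod 1729 = 1.
x_4 = 1^2 mod 1729 = 1.
x_5 = 1^2 mod 1729 = 1.

1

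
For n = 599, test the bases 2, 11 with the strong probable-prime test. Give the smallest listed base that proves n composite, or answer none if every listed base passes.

none

n − 1 = 598 = 2^1 · 299, so s = 1 and d = 299.
Base 2: x_0 = 2^299 mod 599 = 1. x_0 = 1, so 2 is not a witness.
Base 11: x_0 = 11^299 mod 599 = 598. x_0 = 598 ≡ −1, so 11 is not a witness.
No listed base is a witness for 599.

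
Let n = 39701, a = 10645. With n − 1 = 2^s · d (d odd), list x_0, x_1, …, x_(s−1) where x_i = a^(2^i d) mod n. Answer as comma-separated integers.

n − 1 = 39700 = 2^2 · 9925, so s = 2 and d = 9925.
x_0 = 10645^9925 mod 39701 = 39135.
x_1 = 39135^2 mod 39701 = 2748.

39135, 2748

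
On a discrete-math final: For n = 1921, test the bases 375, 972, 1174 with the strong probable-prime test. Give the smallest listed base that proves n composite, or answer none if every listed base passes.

n − 1 = 1920 = 2^7 · 15, so s = 7 and d = 15.
Base 375: x_0 = 375^15 mod 1921 = 477. x_0 is neither 1 nor 1920, so continue squaring. x_1 = 477^2 mod 1921 = 851. x_2 = 851^2 mod 1921 = 1905. x_3 = 1905^2 mod 1921 = 256. x_4 = 256^2 mod 1921 = 222. x_5 = 222^2 mod 1921 = 1259. x_6 = 1259^2 mod 1921 = 256. Reached i = s−1 = 6 without hitting −1: 375 is a Miller–Rabin witness and 1921 is composite.
Base 972: x_0 = 972^15 mod 1921 = 584. x_0 is neither 1 nor 1920, so continue squaring. x_1 = 584^2 mod 1921 = 1039. x_2 = 1039^2 mod 1921 = 1840. x_3 = 1840^2 mod 1921 = 798. x_4 = 798^2 mod 1921 = 953. x_5 = 953^2 mod 1921 = 1497. x_6 = 1497^2 mod 1921 = 1123. Reached i = s−1 = 6 without hitting −1: 972 is a Miller–Rabin witness and 1921 is composite.
Base 1174: x_0 = 1174^15 mod 1921 = 18. x_0 is neither 1 nor 1920, so continue squaring. x_1 = 18^2 mod 1921 = 324. x_2 = 324^2 mod 1921 = 1242. x_3 = 1242^2 mod 1921 = 1. x_3 = 1 but x_2 ≠ ±1, a nontrivial square root of 1 — 1174 is a witness and 1921 is composite.
The smallest witness among the given bases is 375.

375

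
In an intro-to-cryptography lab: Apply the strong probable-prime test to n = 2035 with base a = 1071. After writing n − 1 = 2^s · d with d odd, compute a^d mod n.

1116

n − 1 = 2034 = 2^1 · 1017, so s = 1 and d = 1017.
1071^1017 mod 2035 = 1116.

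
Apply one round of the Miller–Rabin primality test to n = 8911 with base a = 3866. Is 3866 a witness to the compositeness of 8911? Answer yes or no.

no

n − 1 = 8910 = 2^1 · 4455, so s = 1 and d = 4455.
x_0 = 3866^4455 mod 8911 = 1.
x_0 = 1, so 3866 is not a witness.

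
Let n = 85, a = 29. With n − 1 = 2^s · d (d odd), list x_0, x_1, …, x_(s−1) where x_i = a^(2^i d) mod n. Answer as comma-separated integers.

n − 1 = 84 = 2^2 · 21, so s = 2 and d = 21.
x_0 = 29^21 mod 85 = 54.
x_1 = 54^2 mod 85 = 26.

54, 26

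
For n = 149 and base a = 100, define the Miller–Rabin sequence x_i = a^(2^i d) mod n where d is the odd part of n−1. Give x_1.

1

n − 1 = 148 = 2^2 · 37, so s = 2 and d = 37.
Repeated squaring mod 149: 100^1 ≡ 100, 100^2 ≡ 17, 100^4 ≡ 140, 100^8 ≡ 81, 100^16 ≡ 5, 100^32 ≡ 25.
37 = 32 + 4 + 1, so 100^37 ≡ 25·140·100 ≡ 148 (mod 149).
x_0 = 148.
x_1 = 148^2 mod 149 = 1.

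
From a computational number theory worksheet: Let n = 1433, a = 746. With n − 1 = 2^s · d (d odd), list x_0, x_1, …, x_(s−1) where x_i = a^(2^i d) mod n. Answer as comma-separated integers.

1432, 1, 1

n − 1 = 1432 = 2^3 · 179, so s = 3 and d = 179.
x_0 = 746^179 mod 1433 = 1432.
x_1 = 1432^2 mod 1433 = 1.
x_2 = 1^2 mod 1433 = 1.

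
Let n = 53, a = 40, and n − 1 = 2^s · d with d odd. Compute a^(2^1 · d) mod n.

n − 1 = 52 = 2^2 · 13, so s = 2 and d = 13.
x_0 = 40^13 mod 53 = 52.
x_1 = 52^2 mod 53 = 1.

1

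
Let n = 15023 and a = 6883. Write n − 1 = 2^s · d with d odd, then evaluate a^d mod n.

n − 1 = 15022 = 2^1 · 7511, so s = 1 and d = 7511.
6883^7511 mod 15023 = 12063.

12063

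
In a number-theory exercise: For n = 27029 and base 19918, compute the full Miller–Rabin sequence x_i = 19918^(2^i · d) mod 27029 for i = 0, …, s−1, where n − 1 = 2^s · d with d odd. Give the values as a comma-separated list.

7901, 15840

n − 1 = 27028 = 2^2 · 6757, so s = 2 and d = 6757.
x_0 = 19918^6757 mod 27029 = 7901.
x_1 = 7901^2 mod 27029 = 15840.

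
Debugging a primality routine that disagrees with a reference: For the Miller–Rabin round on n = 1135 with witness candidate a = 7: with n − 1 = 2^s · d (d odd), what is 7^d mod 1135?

n − 1 = 1134 = 2^1 · 567, so s = 1 and d = 567.
Repeated squaring mod 1135: 7^1 ≡ 7, 7^2 ≡ 49, 7^4 ≡ 131, 7^8 ≡ 136, 7^16 ≡ 336, 7^32 ≡ 531, 7^64 ≡ 481, 7^128 ≡ 956, 7^256 ≡ 261, 7^512 ≡ 21.
567 = 512 + 32 + 16 + 4 + 2 + 1, so 7^567 ≡ 21·531·336·131·49·7 ≡ 503 (mod 1135).

503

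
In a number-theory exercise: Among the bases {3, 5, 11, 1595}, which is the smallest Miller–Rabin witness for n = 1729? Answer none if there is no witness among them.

n − 1 = 1728 = 2^6 · 27, so s = 6 and d = 27.
Base 3: x_0 = 3^27 mod 1729 = 664. x_0 is neither 1 nor 1728, so continue squaring. x_1 = 664^2 mod 1729 = 1. x_1 = 1 but x_0 ≠ ±1, a nontrivial square root of 1 — 3 is a witness and 1729 is composite.
Base 5: x_0 = 5^27 mod 1729 = 1217. x_0 is neither 1 nor 1728, so continue squaring. x_1 = 1217^2 mod 1729 = 1065. x_2 = 1065^2 mod 1729 = 1. x_2 = 1 but x_1 ≠ ±1, a nontrivial square root of 1 — 5 is a witness and 1729 is composite.
Base 11: x_0 = 11^27 mod 1729 = 1331. x_0 is neither 1 nor 1728, so continue squaring. x_1 = 1331^2 mod 1729 = 1065. x_2 = 1065^2 mod 1729 = 1. x_2 = 1 but x_1 ≠ ±1, a nontrivial square root of 1 — 11 is a witness and 1729 is composite.
Base 1595: x_0 = 1595^27 mod 1729 = 664. x_0 is neither 1 nor 1728, so continue squaring. x_1 = 664^2 mod 1729 = 1. x_1 = 1 but x_0 ≠ ±1, a nontrivial square root of 1 — 1595 is a witness and 1729 is composite.
The smallest witness among the given bases is 3.

3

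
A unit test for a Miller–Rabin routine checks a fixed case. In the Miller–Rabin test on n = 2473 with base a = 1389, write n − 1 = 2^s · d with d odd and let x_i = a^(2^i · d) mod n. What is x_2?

1

n − 1 = 2472 = 2^3 · 309, so s = 3 and d = 309.
Repeated squaring mod 2473: 1389^1 ≡ 1389, 1389^2 ≡ 381, 1389^4 ≡ 1727, 1389^8 ≡ 91, 1389^16 ≡ 862, 1389^32 ≡ 1144, 1389^64 ≡ 519, 1389^128 ≡ 2277, 1389^256 ≡ 1321.
309 = 256 + 32 + 16 + 4 + 1, so 1389^309 ≡ 1321·1144·862·1727·1389 ≡ 1906 (mod 2473).
x_0 = 1906.
x_1 = 1906^2 mod 2473 = 2472.
x_2 = 2472^2 mod 2473 = 1.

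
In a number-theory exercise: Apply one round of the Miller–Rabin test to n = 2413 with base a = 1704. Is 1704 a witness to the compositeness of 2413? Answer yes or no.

n − 1 = 2412 = 2^2 · 603, so s = 2 and d = 603.
x_0 = 1704^603 mod 2413 = 379.
x_0 is neither 1 nor 2412, so continue squaring.
x_1 = 379^2 mod 2413 = 1274.
Reached i = s−1 = 1 without hitting −1: 1704 is a Miller–Rabin witness and 2413 is composite.

yes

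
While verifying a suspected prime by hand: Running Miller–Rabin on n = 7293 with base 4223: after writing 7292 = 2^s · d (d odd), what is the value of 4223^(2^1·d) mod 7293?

1453

n − 1 = 7292 = 2^2 · 1823, so s = 2 and d = 1823.
x_0 = 4223^1823 mod 7293 = 2606.
x_1 = 2606^2 mod 7293 = 1453.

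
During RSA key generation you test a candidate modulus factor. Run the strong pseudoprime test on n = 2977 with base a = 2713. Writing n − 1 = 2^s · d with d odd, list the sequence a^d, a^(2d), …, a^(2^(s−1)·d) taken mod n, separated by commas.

1483, 2263, 729, 1535, 1418

n − 1 = 2976 = 2^5 · 93, so s = 5 and d = 93.
x_0 = 2713^93 mod 2977 = 1483.
x_1 = 1483^2 mod 2977 = 2263.
x_2 = 2263^2 mod 2977 = 729.
x_3 = 729^2 mod 2977 = 1535.
x_4 = 1535^2 mod 2977 = 1418.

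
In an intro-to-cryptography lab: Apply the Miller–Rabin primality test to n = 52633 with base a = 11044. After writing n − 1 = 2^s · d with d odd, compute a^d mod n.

26781

n − 1 = 52632 = 2^3 · 6579, so s = 3 and d = 6579.
11044^6579 mod 52633 = 26781.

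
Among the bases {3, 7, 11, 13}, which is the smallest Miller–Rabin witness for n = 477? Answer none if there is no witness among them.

n − 1 = 476 = 2^2 · 119, so s = 2 and d = 119.
Base 3: x_0 = 3^119 mod 477 = 270. x_0 is neither 1 nor 476, so continue squaring. x_1 = 270^2 mod 477 = 396. Reached i = s−1 = 1 without hitting −1: 3 is a Miller–Rabin witness and 477 is composite.
Base 7: x_0 = 7^119 mod 477 = 4. x_0 is neither 1 nor 476, so continue squaring. x_1 = 4^2 mod 477 = 16. Reached i = s−1 = 1 without hitting −1: 7 is a Miller–Rabin witness and 477 is composite.
Base 11: x_0 = 11^119 mod 477 = 356. x_0 is neither 1 nor 476, so continue squaring. x_1 = 356^2 mod 477 = 331. Reached i = s−1 = 1 without hitting −1: 11 is a Miller–Rabin witness and 477 is composite.
Base 13: x_0 = 13^119 mod 477 = 169. x_0 is neither 1 nor 476, so continue squaring. x_1 = 169^2 mod 477 = 418. Reached i = s−1 = 1 without hitting −1: 13 is a Miller–Rabin witness and 477 is composite.
The smallest witness among the given bases is 3.

3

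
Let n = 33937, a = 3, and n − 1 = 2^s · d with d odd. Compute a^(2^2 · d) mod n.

n − 1 = 33936 = 2^4 · 2121, so s = 4 and d = 2121.
x_0 = 3^2121 mod 33937 = 307.
x_1 = 307^2 mod 33937 = 26375.
x_2 = 26375^2 mod 33937 = 33936.

33936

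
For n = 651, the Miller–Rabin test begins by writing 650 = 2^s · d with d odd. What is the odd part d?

325

Halving: 650 → 325; 325 is odd.
So 650 = 2^1 · 325.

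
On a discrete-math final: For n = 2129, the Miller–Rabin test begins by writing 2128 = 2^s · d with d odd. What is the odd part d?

Halving: 2128 → 1064 → 532 → 266 → 133; 133 is odd.
So 2128 = 2^4 · 133.

133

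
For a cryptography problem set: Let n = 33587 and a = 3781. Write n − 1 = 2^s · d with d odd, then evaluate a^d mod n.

33586

n − 1 = 33586 = 2^1 · 16793, so s = 1 and d = 16793.
3781^16793 mod 33587 = 33586.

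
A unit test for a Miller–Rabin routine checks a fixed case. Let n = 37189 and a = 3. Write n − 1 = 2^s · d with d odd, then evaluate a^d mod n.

1

n − 1 = 37188 = 2^2 · 9297, so s = 2 and d = 9297.
3^9297 mod 37189 = 1.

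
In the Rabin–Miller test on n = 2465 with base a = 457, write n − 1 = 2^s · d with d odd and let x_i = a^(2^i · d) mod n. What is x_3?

1

n − 1 = 2464 = 2^5 · 77, so s = 5 and d = 77.
x_0 = 457^77 mod 2465 = 1362.
x_1 = 1362^2 mod 2465 = 1364.
x_2 = 1364^2 mod 2465 = 1886.
x_3 = 1886^2 mod 2465 = 1.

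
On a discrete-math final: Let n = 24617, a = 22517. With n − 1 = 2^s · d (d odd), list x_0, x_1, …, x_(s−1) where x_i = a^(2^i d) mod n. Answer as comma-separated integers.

n − 1 = 24616 = 2^3 · 3077, so s = 3 and d = 3077.
x_0 = 22517^3077 mod 24617 = 22706.
x_1 = 22706^2 mod 24617 = 8605.
x_2 = 8605^2 mod 24617 = 22706.

22706, 8605, 22706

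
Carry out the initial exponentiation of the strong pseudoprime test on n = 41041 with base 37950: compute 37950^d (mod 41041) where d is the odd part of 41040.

n − 1 = 41040 = 2^4 · 2565, so s = 4 and d = 2565.
37950^2565 mod 41041 = 19228.

19228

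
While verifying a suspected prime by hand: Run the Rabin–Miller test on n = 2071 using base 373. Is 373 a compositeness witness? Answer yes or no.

n − 1 = 2070 = 2^1 · 1035, so s = 1 and d = 1035.
x_0 = 373^1035 mod 2071 = 2070.
x_0 = 2070 ≡ −1, so 373 is not a witness.

no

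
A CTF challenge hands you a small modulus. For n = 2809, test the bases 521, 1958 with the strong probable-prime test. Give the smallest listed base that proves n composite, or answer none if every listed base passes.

n − 1 = 2808 = 2^3 · 351, so s = 3 and d = 351.
Base 521: x_0 = 521^351 mod 2809 = 1. x_0 = 1, so 521 is not a witness.
Base 1958: x_0 = 1958^351 mod 2809 = 2309. x_0 is neither 1 nor 2808, so continue squaring. x_1 = 2309^2 mod 2809 = 2808. x_1 ≡ −1, so 1958 is not a witness.
No listed base is a witness for 2809.

none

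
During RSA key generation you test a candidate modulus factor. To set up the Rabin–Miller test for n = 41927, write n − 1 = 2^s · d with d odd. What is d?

20963

Halving: 41926 → 20963; 20963 is odd.
So 41926 = 2^1 · 20963.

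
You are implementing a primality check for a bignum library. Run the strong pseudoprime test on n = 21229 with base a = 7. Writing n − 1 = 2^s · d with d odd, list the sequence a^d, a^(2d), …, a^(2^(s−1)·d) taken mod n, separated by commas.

14162, 11881

n − 1 = 21228 = 2^2 · 5307, so s = 2 and d = 5307.
x_0 = 7^5307 mod 21229 = 14162.
x_1 = 14162^2 mod 21229 = 11881.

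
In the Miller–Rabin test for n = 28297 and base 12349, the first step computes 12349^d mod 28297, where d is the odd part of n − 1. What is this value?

9203

n − 1 = 28296 = 2^3 · 3537, so s = 3 and d = 3537.
By repeated squaring, 12349^3537 ≡ 9203 (mod 28297).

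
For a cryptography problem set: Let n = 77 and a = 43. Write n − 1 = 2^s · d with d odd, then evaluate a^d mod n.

43

n − 1 = 76 = 2^2 · 19, so s = 2 and d = 19.
43^19 mod 77 = 43.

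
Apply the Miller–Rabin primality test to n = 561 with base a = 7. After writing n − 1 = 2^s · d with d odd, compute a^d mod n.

241

n − 1 = 560 = 2^4 · 35, so s = 4 and d = 35.
7^35 mod 561 = 241.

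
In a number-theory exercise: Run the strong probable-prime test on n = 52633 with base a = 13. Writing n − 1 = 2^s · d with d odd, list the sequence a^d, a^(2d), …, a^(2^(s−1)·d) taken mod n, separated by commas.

36875, 44703, 41098

n − 1 = 52632 = 2^3 · 6579, so s = 3 and d = 6579.
x_0 = 13^6579 mod 52633 = 36875.
x_1 = 36875^2 mod 52633 = 44703.
x_2 = 44703^2 mod 52633 = 41098.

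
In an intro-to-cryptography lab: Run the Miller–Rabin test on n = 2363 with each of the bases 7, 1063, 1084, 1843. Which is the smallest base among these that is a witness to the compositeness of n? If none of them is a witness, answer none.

n − 1 = 2362 = 2^1 · 1181, so s = 1 and d = 1181.
Base 7: x_0 = 7^1181 mod 2363 = 193. x_0 ∉ {1, 2362} and s = 1, so 7 is a Miller–Rabin witness and 2363 is composite.
Base 1063: x_0 = 1063^1181 mod 2363 = 1810. x_0 ∉ {1, 2362} and s = 1, so 1063 is a Miller–Rabin witness and 2363 is composite.
Base 1084: x_0 = 1084^1181 mod 2363 = 2359. x_0 ∉ {1, 2362} and s = 1, so 1084 is a Miller–Rabin witness and 2363 is composite.
Base 1843: x_0 = 1843^1181 mod 2363 = 125. x_0 ∉ {1, 2362} and s = 1, so 1843 is a Miller–Rabin witness and 2363 is composite.
The smallest witness among the given bases is 7.

7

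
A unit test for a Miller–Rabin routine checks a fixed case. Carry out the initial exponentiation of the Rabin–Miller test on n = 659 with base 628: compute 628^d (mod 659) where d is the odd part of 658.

n − 1 = 658 = 2^1 · 329, so s = 1 and d = 329.
By repeated squaring, 628^329 ≡ 1 (mod 659).

1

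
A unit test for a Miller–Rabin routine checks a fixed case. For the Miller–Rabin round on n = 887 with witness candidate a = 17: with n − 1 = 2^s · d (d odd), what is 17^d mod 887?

n − 1 = 886 = 2^1 · 443, so s = 1 and d = 443.
Repeated squaring mod 887: 17^1 ≡ 17, 17^2 ≡ 289, 17^4 ≡ 143, 17^8 ≡ 48, 17^16 ≡ 530, 17^32 ≡ 608, 17^64 ≡ 672, 17^128 ≡ 101, 17^256 ≡ 444.
443 = 256 + 128 + 32 + 16 + 8 + 2 + 1, so 17^443 ≡ 444·101·608·530·48·289·17 ≡ 886 (mod 887).

886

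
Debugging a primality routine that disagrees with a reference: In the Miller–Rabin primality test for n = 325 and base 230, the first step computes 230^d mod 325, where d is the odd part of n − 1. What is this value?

300

n − 1 = 324 = 2^2 · 81, so s = 2 and d = 81.
230^81 mod 325 = 300.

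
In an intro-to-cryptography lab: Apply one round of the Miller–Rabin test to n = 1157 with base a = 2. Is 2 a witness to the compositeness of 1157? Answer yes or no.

n − 1 = 1156 = 2^2 · 289, so s = 2 and d = 289.
Repeated squaring mod 1157: 2^1 ≡ 2, 2^2 ≡ 4, 2^4 ≡ 16, 2^8 ≡ 256, 2^16 ≡ 744, 2^32 ≡ 490, 2^64 ≡ 601, 2^128 ≡ 217, 2^256 ≡ 809.
289 = 256 + 32 + 1, so 2^289 ≡ 809·490·2 ≡ 275 (mod 1157).
x_0 = 2^289 mod 1157 = 275.
x_0 is neither 1 nor 1156, so continue squaring.
x_1 = 275^2 mod 1157 = 420.
Reached i = s−1 = 1 without hitting −1: 2 is a Miller–Rabin witness and 1157 is composite.

yes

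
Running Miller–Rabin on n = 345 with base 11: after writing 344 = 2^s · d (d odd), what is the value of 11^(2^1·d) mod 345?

n − 1 = 344 = 2^3 · 43, so s = 3 and d = 43.
x_0 = 11^43 mod 345 = 251.
x_1 = 251^2 mod 345 = 211.

211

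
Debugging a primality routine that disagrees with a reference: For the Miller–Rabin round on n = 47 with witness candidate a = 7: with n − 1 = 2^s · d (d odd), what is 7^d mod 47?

n − 1 = 46 = 2^1 · 23, so s = 1 and d = 23.
Repeated squaring mod 47: 7^1 ≡ 7, 7^2 ≡ 2, 7^4 ≡ 4, 7^8 ≡ 16, 7^16 ≡ 21.
23 = 16 + 4 + 2 + 1, so 7^23 ≡ 21·4·2·7 ≡ 1 (mod 47).

1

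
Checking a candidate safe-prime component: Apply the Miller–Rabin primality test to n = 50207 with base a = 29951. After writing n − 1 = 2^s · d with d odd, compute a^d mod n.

n − 1 = 50206 = 2^1 · 25103, so s = 1 and d = 25103.
Repeated squaring mod 50207: 29951^1 ≡ 29951, 29951^2 ≡ 13932, 29951^4 ≡ 362, 29951^8 ≡ 30630, 29951^16 ≡ 28898, 29951^32 ≡ 1373, 29951^64 ≡ 27470, 29951^128 ≡ 39897, 29951^256 ≡ 7881, 29951^512 ≡ 4102, 29951^1024 ≡ 7059, 29951^2048 ≡ 24137, 29951^4096 ≡ 42948, 29951^8192 ≡ 25938, 29951^16384 ≡ 6044.
25103 = 16384 + 8192 + 512 + 8 + 4 + 2 + 1, so 29951^25103 ≡ 6044·25938·4102·30630·362·13932·29951 ≡ 50206 (mod 50207).

50206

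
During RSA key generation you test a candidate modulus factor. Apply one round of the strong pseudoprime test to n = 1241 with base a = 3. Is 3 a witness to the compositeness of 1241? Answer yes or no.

n − 1 = 1240 = 2^3 · 155, so s = 3 and d = 155.
x_0 = 3^155 mod 1241 = 925.
x_0 is neither 1 nor 1240, so continue squaring.
x_1 = 925^2 mod 1241 = 576.
x_2 = 576^2 mod 1241 = 429.
Reached i = s−1 = 2 without hitting −1: 3 is a Miller–Rabin witness and 1241 is composite.

yes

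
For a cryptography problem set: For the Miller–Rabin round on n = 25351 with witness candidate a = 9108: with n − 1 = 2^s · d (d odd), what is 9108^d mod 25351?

n − 1 = 25350 = 2^1 · 12675, so s = 1 and d = 12675.
9108^12675 mod 25351 = 20311.

20311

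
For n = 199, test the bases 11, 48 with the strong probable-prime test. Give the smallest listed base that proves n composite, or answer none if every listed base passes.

none

n − 1 = 198 = 2^1 · 99, so s = 1 and d = 99.
Base 11: x_0 = 11^99 mod 199 = 198. x_0 = 198 ≡ −1, so 11 is not a witness.
Base 48: x_0 = 48^99 mod 199 = 198. x_0 = 198 ≡ −1, so 48 is not a witness.
No listed base is a witness for 199.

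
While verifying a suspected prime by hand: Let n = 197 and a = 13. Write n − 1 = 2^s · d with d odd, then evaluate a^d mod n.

183

n − 1 = 196 = 2^2 · 49, so s = 2 and d = 49.
Repeated squaring mod 197: 13^1 ≡ 13, 13^2 ≡ 169, 13^4 ≡ 193, 13^8 ≡ 16, 13^16 ≡ 59, 13^32 ≡ 132.
49 = 32 + 16 + 1, so 13^49 ≡ 132·59·13 ≡ 183 (mod 197).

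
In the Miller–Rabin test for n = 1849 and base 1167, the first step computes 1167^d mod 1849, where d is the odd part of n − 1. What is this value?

1162

n − 1 = 1848 = 2^3 · 231, so s = 3 and d = 231.
By repeated squaring, 1167^231 ≡ 1162 (mod 1849).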